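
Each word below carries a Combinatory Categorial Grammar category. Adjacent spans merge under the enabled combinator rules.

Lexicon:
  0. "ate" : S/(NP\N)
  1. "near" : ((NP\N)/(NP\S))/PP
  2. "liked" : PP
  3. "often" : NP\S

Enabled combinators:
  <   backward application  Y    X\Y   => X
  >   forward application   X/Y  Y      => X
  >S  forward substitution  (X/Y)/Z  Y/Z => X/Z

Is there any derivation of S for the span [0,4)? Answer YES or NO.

[0,4] S   >
  [0,1] "ate" : S/(NP\N)
  [1,4] NP\N   >
    [1,3] (NP\N)/(NP\S)   >
      [1,2] "near" : ((NP\N)/(NP\S))/PP
      [2,3] "liked" : PP
    [3,4] "often" : NP\S

YES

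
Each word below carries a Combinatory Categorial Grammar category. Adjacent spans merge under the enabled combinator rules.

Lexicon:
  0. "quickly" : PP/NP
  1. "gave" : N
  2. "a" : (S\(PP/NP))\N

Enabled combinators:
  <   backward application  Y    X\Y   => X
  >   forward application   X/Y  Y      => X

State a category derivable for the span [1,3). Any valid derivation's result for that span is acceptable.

[0,3] S   <
  [0,1] "quickly" : PP/NP
  [1,3] S\(PP/NP)   <
    [1,2] "gave" : N
    [2,3] "a" : (S\(PP/NP))\N

S\(PP/NP)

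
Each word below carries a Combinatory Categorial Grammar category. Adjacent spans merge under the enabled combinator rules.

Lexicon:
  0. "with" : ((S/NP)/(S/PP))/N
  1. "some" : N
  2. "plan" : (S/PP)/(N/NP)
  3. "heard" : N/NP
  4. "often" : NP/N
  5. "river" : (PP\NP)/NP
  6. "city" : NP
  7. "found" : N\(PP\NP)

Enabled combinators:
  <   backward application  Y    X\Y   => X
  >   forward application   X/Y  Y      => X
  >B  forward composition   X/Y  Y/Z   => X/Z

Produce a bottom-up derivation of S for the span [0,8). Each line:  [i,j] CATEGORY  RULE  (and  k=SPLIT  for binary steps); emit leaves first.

[0,8] S   >
  [0,5] S/N   >B
    [0,4] S/NP   >
      [0,2] (S/NP)/(S/PP)   >
        [0,1] "with" : ((S/NP)/(S/PP))/N
        [1,2] "some" : N
      [2,4] S/PP   >
        [2,3] "plan" : (S/PP)/(N/NP)
        [3,4] "heard" : N/NP
    [4,5] "often" : NP/N
  [5,8] N   <
    [5,7] PP\NP   >
      [5,6] "river" : (PP\NP)/NP
      [6,7] "city" : NP
    [7,8] "found" : N\(PP\NP)

[0,1] ((S/NP)/(S/PP))/N  lex  "with"
[1,2] N  lex  "some"
[0,2] (S/NP)/(S/PP)  >  k=1
[2,3] (S/PP)/(N/NP)  lex  "plan"
[3,4] N/NP  lex  "heard"
[2,4] S/PP  >  k=3
[0,4] S/NP  >  k=2
[4,5] NP/N  lex  "often"
[0,5] S/N  >B  k=4
[5,6] (PP\NP)/NP  lex  "river"
[6,7] NP  lex  "city"
[5,7] PP\NP  >  k=6
[7,8] N\(PP\NP)  lex  "found"
[5,8] N  <  k=7
[0,8] S  >  k=5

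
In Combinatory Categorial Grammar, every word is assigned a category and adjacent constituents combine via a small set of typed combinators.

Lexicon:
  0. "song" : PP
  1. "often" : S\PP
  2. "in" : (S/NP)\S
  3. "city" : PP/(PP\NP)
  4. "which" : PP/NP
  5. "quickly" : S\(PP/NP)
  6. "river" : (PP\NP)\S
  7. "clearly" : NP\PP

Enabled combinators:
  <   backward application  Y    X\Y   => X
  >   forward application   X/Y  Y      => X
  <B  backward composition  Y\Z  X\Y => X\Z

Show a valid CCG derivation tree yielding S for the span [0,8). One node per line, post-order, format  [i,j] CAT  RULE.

[0,1] PP  lex  "song"
[1,2] S\PP  lex  "often"
[0,2] S  <  k=1
[2,3] (S/NP)\S  lex  "in"
[0,3] S/NP  <  k=2
[3,4] PP/(PP\NP)  lex  "city"
[4,5] PP/NP  lex  "which"
[5,6] S\(PP/NP)  lex  "quickly"
[4,6] S  <  k=5
[6,7] (PP\NP)\S  lex  "river"
[4,7] PP\NP  <  k=6
[3,7] PP  >  k=4
[7,8] NP\PP  lex  "clearly"
[3,8] NP  <  k=7
[0,8] S  >  k=3

[0,8] S   >
  [0,3] S/NP   <
    [0,2] S   <
      [0,1] "song" : PP
      [1,2] "often" : S\PP
    [2,3] "in" : (S/NP)\S
  [3,8] NP   <
    [3,7] PP   >
      [3,4] "city" : PP/(PP\NP)
      [4,7] PP\NP   <
        [4,6] S   <
          [4,5] "which" : PP/NP
          [5,6] "quickly" : S\(PP/NP)
        [6,7] "river" : (PP\NP)\S
    [7,8] "clearly" : NP\PP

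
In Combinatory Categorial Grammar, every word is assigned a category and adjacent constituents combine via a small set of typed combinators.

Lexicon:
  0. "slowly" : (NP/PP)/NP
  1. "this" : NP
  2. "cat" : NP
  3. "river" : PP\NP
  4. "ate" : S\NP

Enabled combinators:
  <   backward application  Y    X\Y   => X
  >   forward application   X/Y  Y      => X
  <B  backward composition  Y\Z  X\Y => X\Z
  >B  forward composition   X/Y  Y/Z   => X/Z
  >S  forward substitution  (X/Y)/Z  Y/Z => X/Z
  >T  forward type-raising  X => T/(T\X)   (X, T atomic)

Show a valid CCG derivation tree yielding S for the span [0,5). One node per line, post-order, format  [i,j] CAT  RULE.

[0,5] S   <
  [0,4] NP   >
    [0,2] NP/PP   >
      [0,1] "slowly" : (NP/PP)/NP
      [1,2] "this" : NP
    [2,4] PP   >
      [2,3] PP/(PP\NP)   >T
        [2,3] "cat" : NP
      [3,4] "river" : PP\NP
  [4,5] "ate" : S\NP

[0,1] (NP/PP)/NP  lex  "slowly"
[1,2] NP  lex  "this"
[0,2] NP/PP  >  k=1
[2,3] NP  lex  "cat"
[2,3] PP/(PP\NP)  >T
[3,4] PP\NP  lex  "river"
[2,4] PP  >  k=3
[0,4] NP  >  k=2
[4,5] S\NP  lex  "ate"
[0,5] S  <  k=4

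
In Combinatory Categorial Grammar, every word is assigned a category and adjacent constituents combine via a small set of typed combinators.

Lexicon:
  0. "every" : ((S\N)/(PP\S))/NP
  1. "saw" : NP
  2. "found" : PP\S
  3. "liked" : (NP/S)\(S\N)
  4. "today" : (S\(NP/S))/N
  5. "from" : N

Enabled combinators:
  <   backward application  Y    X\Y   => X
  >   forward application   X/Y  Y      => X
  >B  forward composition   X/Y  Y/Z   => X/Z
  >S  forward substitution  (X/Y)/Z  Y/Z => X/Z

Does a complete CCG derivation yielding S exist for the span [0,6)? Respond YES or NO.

YES

[0,6] S   <
  [0,4] NP/S   <
    [0,3] S\N   >
      [0,2] (S\N)/(PP\S)   >
        [0,1] "every" : ((S\N)/(PP\S))/NP
        [1,2] "saw" : NP
      [2,3] "found" : PP\S
    [3,4] "liked" : (NP/S)\(S\N)
  [4,6] S\(NP/S)   >
    [4,5] "today" : (S\(NP/S))/N
    [5,6] "from" : N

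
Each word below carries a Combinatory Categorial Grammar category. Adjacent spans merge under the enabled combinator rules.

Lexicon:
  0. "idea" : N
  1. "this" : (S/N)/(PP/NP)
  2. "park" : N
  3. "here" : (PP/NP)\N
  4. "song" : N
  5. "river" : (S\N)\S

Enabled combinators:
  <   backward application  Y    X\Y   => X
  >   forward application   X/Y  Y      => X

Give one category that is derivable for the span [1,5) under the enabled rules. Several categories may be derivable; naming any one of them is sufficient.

S

[0,6] S   <
  [0,1] "idea" : N
  [1,6] S\N   <
    [1,5] S   >
      [1,4] S/N   >
        [1,2] "this" : (S/N)/(PP/NP)
        [2,4] PP/NP   <
          [2,3] "park" : N
          [3,4] "here" : (PP/NP)\N
      [4,5] "song" : N
    [5,6] "river" : (S\N)\S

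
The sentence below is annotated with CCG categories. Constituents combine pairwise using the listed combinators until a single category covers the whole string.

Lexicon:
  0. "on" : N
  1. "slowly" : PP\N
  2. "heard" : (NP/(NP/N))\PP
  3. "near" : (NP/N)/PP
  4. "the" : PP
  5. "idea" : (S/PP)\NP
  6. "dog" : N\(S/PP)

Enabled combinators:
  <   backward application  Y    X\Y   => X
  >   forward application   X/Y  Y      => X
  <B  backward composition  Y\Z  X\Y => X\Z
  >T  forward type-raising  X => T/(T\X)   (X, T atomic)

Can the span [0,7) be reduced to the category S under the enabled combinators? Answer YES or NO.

N PP\N (NP/(NP/N))\PP (NP/N)/PP PP (S/PP)\NP N\(S/PP)
CKY chart[0,7] = {N, N/(N\N), NP/(NP\N), PP/(PP\N), S/(S\N)}; S ∉ chart

NO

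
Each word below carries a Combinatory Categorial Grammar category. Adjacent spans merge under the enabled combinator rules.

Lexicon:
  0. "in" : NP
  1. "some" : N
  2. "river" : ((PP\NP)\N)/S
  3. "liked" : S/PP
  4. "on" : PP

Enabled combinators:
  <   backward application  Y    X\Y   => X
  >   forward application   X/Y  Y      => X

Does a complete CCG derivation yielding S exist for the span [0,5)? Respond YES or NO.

NO

NP N ((PP\NP)\N)/S S/PP PP
CKY chart[0,5] = {PP}; S ∉ chart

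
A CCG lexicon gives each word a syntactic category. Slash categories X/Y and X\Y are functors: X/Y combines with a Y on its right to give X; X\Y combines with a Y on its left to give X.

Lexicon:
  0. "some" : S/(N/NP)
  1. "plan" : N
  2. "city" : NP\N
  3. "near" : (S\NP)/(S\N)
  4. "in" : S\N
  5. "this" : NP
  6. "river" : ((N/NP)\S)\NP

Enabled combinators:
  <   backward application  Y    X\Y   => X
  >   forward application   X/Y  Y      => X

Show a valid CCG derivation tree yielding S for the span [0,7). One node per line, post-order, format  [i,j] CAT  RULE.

[0,7] S   >
  [0,1] "some" : S/(N/NP)
  [1,7] N/NP   <
    [1,5] S   <
      [1,3] NP   <
        [1,2] "plan" : N
        [2,3] "city" : NP\N
      [3,5] S\NP   >
        [3,4] "near" : (S\NP)/(S\N)
        [4,5] "in" : S\N
    [5,7] (N/NP)\S   <
      [5,6] "this" : NP
      [6,7] "river" : ((N/NP)\S)\NP

[0,1] S/(N/NP)  lex  "some"
[1,2] N  lex  "plan"
[2,3] NP\N  lex  "city"
[1,3] NP  <  k=2
[3,4] (S\NP)/(S\N)  lex  "near"
[4,5] S\N  lex  "in"
[3,5] S\NP  >  k=4
[1,5] S  <  k=3
[5,6] NP  lex  "this"
[6,7] ((N/NP)\S)\NP  lex  "river"
[5,7] (N/NP)\S  <  k=6
[1,7] N/NP  <  k=5
[0,7] S  >  k=1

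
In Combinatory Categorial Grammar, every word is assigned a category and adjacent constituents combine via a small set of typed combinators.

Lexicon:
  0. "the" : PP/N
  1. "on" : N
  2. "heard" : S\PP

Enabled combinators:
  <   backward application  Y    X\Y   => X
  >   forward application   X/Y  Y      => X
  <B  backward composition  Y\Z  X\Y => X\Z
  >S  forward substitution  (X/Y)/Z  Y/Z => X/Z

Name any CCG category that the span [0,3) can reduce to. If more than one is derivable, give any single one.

[0,3] S   <
  [0,2] PP   >
    [0,1] "the" : PP/N
    [1,2] "on" : N
  [2,3] "heard" : S\PP

S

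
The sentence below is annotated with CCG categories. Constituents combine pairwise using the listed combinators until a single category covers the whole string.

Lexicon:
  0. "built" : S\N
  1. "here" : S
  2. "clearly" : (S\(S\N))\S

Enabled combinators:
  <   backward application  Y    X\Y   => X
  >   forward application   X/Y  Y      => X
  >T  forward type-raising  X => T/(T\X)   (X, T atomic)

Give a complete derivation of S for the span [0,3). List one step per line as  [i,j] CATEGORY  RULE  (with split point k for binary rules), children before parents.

[0,3] S   <
  [0,1] "built" : S\N
  [1,3] S\(S\N)   <
    [1,2] "here" : S
    [2,3] "clearly" : (S\(S\N))\S

[0,1] S\N  lex  "built"
[1,2] S  lex  "here"
[2,3] (S\(S\N))\S  lex  "clearly"
[1,3] S\(S\N)  <  k=2
[0,3] S  <  k=1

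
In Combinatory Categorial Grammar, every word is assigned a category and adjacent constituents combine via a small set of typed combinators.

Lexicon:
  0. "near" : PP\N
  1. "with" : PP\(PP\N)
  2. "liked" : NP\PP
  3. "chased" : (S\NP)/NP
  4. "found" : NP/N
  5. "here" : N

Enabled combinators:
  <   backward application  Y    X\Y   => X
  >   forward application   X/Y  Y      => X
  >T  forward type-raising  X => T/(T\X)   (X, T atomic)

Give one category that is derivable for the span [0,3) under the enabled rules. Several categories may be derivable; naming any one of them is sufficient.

[0,6] S   <
  [0,3] NP   <
    [0,2] PP   <
      [0,1] "near" : PP\N
      [1,2] "with" : PP\(PP\N)
    [2,3] "liked" : NP\PP
  [3,6] S\NP   >
    [3,4] "chased" : (S\NP)/NP
    [4,6] NP   >
      [4,5] "found" : NP/N
      [5,6] "here" : N

NP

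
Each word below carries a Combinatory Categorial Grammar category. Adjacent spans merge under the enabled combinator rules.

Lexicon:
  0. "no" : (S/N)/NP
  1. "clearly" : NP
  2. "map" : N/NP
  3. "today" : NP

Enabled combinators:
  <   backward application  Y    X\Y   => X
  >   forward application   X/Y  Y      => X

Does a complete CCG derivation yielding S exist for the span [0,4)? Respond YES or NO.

YES

[0,4] S   >
  [0,2] S/N   >
    [0,1] "no" : (S/N)/NP
    [1,2] "clearly" : NP
  [2,4] N   >
    [2,3] "map" : N/NP
    [3,4] "today" : NP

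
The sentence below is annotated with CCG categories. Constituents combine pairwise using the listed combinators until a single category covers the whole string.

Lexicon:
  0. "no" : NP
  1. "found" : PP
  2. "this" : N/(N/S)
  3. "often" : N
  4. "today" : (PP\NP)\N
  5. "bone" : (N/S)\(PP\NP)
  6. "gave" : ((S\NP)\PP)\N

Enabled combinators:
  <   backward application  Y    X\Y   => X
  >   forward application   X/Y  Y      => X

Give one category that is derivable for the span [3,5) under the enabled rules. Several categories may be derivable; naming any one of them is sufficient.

PP\NP

[0,7] S   <
  [0,1] "no" : NP
  [1,7] S\NP   <
    [1,2] "found" : PP
    [2,7] (S\NP)\PP   <
      [2,6] N   >
        [2,3] "this" : N/(N/S)
        [3,6] N/S   <
          [3,5] PP\NP   <
            [3,4] "often" : N
            [4,5] "today" : (PP\NP)\N
          [5,6] "bone" : (N/S)\(PP\NP)
      [6,7] "gave" : ((S\NP)\PP)\N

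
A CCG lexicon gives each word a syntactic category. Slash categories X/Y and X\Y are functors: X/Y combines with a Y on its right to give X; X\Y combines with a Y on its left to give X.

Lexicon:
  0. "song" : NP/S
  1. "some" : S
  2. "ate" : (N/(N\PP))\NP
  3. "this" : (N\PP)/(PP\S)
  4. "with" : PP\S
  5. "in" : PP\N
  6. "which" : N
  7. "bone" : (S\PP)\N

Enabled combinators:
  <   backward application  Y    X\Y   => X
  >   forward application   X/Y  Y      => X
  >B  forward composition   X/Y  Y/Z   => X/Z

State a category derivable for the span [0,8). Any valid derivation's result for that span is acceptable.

[0,8] S   <
  [0,6] PP   <
    [0,5] N   >
      [0,3] N/(N\PP)   <
        [0,2] NP   >
          [0,1] "song" : NP/S
          [1,2] "some" : S
        [2,3] "ate" : (N/(N\PP))\NP
      [3,5] N\PP   >
        [3,4] "this" : (N\PP)/(PP\S)
        [4,5] "with" : PP\S
    [5,6] "in" : PP\N
  [6,8] S\PP   <
    [6,7] "which" : N
    [7,8] "bone" : (S\PP)\N

S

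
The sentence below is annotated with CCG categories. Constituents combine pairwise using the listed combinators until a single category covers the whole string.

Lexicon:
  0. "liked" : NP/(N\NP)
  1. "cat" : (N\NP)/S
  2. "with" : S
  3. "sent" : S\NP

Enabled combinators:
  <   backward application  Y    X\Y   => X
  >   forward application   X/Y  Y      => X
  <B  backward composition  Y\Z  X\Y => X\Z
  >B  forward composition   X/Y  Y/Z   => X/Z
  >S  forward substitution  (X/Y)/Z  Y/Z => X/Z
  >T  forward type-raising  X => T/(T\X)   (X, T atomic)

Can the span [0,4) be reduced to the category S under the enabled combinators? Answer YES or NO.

[0,4] S   <
  [0,3] NP   >
    [0,2] NP/S   >B
      [0,1] "liked" : NP/(N\NP)
      [1,2] "cat" : (N\NP)/S
    [2,3] "with" : S
  [3,4] "sent" : S\NP

YES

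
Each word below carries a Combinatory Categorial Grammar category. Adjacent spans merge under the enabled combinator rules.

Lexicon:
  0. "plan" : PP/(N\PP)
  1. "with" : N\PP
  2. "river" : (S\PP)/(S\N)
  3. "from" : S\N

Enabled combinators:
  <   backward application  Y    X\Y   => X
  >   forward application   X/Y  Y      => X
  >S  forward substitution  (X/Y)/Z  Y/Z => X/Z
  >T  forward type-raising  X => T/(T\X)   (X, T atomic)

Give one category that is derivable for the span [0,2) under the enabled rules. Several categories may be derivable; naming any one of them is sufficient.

PP

[0,4] S   <
  [0,2] PP   >
    [0,1] "plan" : PP/(N\PP)
    [1,2] "with" : N\PP
  [2,4] S\PP   >
    [2,3] "river" : (S\PP)/(S\N)
    [3,4] "from" : S\N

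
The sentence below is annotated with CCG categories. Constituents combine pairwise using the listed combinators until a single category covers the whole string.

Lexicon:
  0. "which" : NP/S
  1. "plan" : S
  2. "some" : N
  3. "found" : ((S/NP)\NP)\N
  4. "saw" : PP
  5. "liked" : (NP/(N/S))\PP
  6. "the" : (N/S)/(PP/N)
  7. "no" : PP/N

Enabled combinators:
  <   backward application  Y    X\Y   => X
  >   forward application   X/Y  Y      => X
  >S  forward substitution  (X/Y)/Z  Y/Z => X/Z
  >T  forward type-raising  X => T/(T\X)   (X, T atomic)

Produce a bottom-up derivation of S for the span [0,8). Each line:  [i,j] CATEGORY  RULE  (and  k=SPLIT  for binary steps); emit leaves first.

[0,8] S   >
  [0,4] S/NP   <
    [0,2] NP   >
      [0,1] "which" : NP/S
      [1,2] "plan" : S
    [2,4] (S/NP)\NP   <
      [2,3] "some" : N
      [3,4] "found" : ((S/NP)\NP)\N
  [4,8] NP   >
    [4,6] NP/(N/S)   <
      [4,5] "saw" : PP
      [5,6] "liked" : (NP/(N/S))\PP
    [6,8] N/S   >
      [6,7] "the" : (N/S)/(PP/N)
      [7,8] "no" : PP/N

[0,1] NP/S  lex  "which"
[1,2] S  lex  "plan"
[0,2] NP  >  k=1
[2,3] N  lex  "some"
[3,4] ((S/NP)\NP)\N  lex  "found"
[2,4] (S/NP)\NP  <  k=3
[0,4] S/NP  <  k=2
[4,5] PP  lex  "saw"
[5,6] (NP/(N/S))\PP  lex  "liked"
[4,6] NP/(N/S)  <  k=5
[6,7] (N/S)/(PP/N)  lex  "the"
[7,8] PP/N  lex  "no"
[6,8] N/S  >  k=7
[4,8] NP  >  k=6
[0,8] S  >  k=4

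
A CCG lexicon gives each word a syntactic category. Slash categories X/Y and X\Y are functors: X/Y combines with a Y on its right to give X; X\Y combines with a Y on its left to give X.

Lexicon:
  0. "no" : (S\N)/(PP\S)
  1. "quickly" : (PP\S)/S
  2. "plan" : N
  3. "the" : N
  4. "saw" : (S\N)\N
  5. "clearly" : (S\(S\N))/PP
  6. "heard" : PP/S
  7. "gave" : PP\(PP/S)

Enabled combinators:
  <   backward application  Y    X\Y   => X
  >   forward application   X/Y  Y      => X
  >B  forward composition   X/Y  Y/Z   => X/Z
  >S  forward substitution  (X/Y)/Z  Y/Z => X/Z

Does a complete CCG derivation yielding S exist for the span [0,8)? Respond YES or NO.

[0,8] S   <
  [0,5] S\N   >
    [0,1] "no" : (S\N)/(PP\S)
    [1,5] PP\S   >
      [1,2] "quickly" : (PP\S)/S
      [2,5] S   <
        [2,3] "plan" : N
        [3,5] S\N   <
          [3,4] "the" : N
          [4,5] "saw" : (S\N)\N
  [5,8] S\(S\N)   >
    [5,6] "clearly" : (S\(S\N))/PP
    [6,8] PP   <
      [6,7] "heard" : PP/S
      [7,8] "gave" : PP\(PP/S)

YES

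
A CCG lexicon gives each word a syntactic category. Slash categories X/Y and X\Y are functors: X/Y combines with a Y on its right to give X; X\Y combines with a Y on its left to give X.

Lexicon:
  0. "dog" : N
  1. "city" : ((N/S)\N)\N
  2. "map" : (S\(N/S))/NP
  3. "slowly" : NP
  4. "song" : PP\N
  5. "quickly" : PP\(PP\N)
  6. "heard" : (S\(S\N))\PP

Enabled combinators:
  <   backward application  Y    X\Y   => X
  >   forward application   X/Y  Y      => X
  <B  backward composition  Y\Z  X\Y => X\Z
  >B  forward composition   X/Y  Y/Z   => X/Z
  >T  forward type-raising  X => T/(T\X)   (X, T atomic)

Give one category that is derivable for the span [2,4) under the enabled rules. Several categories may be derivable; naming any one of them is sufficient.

S\(N/S)

[0,7] S   <
  [0,4] S\N   <B
    [0,2] (N/S)\N   <
      [0,1] "dog" : N
      [1,2] "city" : ((N/S)\N)\N
    [2,4] S\(N/S)   >
      [2,3] "map" : (S\(N/S))/NP
      [3,4] "slowly" : NP
  [4,7] S\(S\N)   <
    [4,6] PP   <
      [4,5] "song" : PP\N
      [5,6] "quickly" : PP\(PP\N)
    [6,7] "heard" : (S\(S\N))\PP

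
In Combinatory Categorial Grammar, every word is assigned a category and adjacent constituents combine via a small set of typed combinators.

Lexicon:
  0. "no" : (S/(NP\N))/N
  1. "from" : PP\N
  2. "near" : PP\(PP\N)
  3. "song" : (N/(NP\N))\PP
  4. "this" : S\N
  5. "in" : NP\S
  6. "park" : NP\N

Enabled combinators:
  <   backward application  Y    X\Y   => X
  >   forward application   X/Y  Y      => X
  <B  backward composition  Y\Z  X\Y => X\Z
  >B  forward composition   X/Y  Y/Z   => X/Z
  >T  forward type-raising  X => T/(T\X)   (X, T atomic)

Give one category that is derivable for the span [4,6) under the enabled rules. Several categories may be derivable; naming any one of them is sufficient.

NP\N

[0,7] S   >
  [0,6] S/(NP\N)   >
    [0,1] "no" : (S/(NP\N))/N
    [1,6] N   >
      [1,4] N/(NP\N)   <
        [1,3] PP   <
          [1,2] "from" : PP\N
          [2,3] "near" : PP\(PP\N)
        [3,4] "song" : (N/(NP\N))\PP
      [4,6] NP\N   <B
        [4,5] "this" : S\N
        [5,6] "in" : NP\S
  [6,7] "park" : NP\N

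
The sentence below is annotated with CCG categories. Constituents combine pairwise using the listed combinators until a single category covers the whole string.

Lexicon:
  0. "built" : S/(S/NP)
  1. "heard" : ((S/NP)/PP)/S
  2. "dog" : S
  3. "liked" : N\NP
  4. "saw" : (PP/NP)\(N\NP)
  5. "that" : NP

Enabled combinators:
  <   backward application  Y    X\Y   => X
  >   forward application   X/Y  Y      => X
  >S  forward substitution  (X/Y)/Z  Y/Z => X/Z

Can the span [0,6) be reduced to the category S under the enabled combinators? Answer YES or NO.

[0,6] S   >
  [0,1] "built" : S/(S/NP)
  [1,6] S/NP   >
    [1,3] (S/NP)/PP   >
      [1,2] "heard" : ((S/NP)/PP)/S
      [2,3] "dog" : S
    [3,6] PP   >
      [3,5] PP/NP   <
        [3,4] "liked" : N\NP
        [4,5] "saw" : (PP/NP)\(N\NP)
      [5,6] "that" : NP

YES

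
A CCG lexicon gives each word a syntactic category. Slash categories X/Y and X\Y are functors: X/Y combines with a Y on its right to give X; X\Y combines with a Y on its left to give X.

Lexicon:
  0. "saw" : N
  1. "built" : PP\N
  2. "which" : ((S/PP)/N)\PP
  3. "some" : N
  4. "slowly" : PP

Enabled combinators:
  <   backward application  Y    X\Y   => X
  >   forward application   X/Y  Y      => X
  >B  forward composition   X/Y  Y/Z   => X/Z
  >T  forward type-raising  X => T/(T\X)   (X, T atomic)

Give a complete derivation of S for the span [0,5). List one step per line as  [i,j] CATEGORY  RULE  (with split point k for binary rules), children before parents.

[0,1] N  lex  "saw"
[0,1] PP/(PP\N)  >T
[1,2] PP\N  lex  "built"
[0,2] PP  >  k=1
[2,3] ((S/PP)/N)\PP  lex  "which"
[0,3] (S/PP)/N  <  k=2
[3,4] N  lex  "some"
[0,4] S/PP  >  k=3
[4,5] PP  lex  "slowly"
[0,5] S  >  k=4

[0,5] S   >
  [0,4] S/PP   >
    [0,3] (S/PP)/N   <
      [0,2] PP   >
        [0,1] PP/(PP\N)   >T
          [0,1] "saw" : N
        [1,2] "built" : PP\N
      [2,3] "which" : ((S/PP)/N)\PP
    [3,4] "some" : N
  [4,5] "slowly" : PP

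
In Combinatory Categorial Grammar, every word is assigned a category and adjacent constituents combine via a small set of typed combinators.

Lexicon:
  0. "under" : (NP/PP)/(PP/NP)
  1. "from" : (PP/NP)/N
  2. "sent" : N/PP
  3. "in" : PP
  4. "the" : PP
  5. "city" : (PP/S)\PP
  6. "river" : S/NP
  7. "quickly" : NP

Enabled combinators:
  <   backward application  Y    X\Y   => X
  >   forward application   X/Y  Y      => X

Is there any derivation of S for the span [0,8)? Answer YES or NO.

NO

(NP/PP)/(PP/NP) (PP/NP)/N N/PP PP PP (PP/S)\PP S/NP NP
CKY chart[0,8] = {NP}; S ∉ chart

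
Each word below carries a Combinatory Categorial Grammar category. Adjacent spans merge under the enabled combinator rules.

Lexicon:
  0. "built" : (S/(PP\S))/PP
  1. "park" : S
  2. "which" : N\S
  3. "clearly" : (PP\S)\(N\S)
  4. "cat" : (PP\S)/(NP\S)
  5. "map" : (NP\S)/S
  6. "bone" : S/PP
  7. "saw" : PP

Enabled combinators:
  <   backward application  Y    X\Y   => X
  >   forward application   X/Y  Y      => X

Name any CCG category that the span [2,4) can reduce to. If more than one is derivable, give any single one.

PP\S

[0,8] S   >
  [0,4] S/(PP\S)   >
    [0,1] "built" : (S/(PP\S))/PP
    [1,4] PP   <
      [1,2] "park" : S
      [2,4] PP\S   <
        [2,3] "which" : N\S
        [3,4] "clearly" : (PP\S)\(N\S)
  [4,8] PP\S   >
    [4,5] "cat" : (PP\S)/(NP\S)
    [5,8] NP\S   >
      [5,6] "map" : (NP\S)/S
      [6,8] S   >
        [6,7] "bone" : S/PP
        [7,8] "saw" : PP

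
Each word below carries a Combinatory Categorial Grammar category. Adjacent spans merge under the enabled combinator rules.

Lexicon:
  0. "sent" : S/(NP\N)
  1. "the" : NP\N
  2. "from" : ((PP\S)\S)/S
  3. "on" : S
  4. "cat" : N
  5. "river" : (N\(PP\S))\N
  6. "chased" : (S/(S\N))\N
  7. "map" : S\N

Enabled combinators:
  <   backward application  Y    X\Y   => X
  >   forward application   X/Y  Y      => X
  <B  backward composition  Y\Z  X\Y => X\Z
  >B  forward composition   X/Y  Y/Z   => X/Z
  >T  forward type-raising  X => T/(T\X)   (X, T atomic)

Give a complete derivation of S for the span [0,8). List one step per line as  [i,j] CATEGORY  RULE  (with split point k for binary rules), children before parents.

[0,8] S   >
  [0,7] S/(S\N)   <
    [0,6] N   <
      [0,2] S   >
        [0,1] "sent" : S/(NP\N)
        [1,2] "the" : NP\N
      [2,6] N\S   <B
        [2,4] (PP\S)\S   >
          [2,3] "from" : ((PP\S)\S)/S
          [3,4] "on" : S
        [4,6] N\(PP\S)   <
          [4,5] "cat" : N
          [5,6] "river" : (N\(PP\S))\N
    [6,7] "chased" : (S/(S\N))\N
  [7,8] "map" : S\N

[0,1] S/(NP\N)  lex  "sent"
[1,2] NP\N  lex  "the"
[0,2] S  >  k=1
[2,3] ((PP\S)\S)/S  lex  "from"
[3,4] S  lex  "on"
[2,4] (PP\S)\S  >  k=3
[4,5] N  lex  "cat"
[5,6] (N\(PP\S))\N  lex  "river"
[4,6] N\(PP\S)  <  k=5
[2,6] N\S  <B  k=4
[0,6] N  <  k=2
[6,7] (S/(S\N))\N  lex  "chased"
[0,7] S/(S\N)  <  k=6
[7,8] S\N  lex  "map"
[0,8] S  >  k=7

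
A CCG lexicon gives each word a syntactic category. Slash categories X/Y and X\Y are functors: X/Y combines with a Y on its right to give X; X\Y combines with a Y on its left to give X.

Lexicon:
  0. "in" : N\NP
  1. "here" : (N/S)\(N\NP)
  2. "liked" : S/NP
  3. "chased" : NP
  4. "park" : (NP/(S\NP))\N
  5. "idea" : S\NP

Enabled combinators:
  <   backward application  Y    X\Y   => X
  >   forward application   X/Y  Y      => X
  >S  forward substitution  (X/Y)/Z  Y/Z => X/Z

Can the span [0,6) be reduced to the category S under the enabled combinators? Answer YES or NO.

NO

N\NP (N/S)\(N\NP) S/NP NP (NP/(S\NP))\N S\NP
CKY chart[0,6] = {NP}; S ∉ chart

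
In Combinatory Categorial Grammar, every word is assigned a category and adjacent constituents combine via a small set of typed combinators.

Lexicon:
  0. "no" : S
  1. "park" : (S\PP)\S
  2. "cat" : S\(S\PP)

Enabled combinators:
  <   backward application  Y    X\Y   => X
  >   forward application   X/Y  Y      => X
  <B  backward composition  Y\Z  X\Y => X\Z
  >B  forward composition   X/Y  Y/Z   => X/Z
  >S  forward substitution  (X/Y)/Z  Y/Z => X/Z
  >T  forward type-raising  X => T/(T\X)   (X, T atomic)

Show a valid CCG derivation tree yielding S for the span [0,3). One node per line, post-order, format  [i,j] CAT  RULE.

[0,1] S  lex  "no"
[1,2] (S\PP)\S  lex  "park"
[0,2] S\PP  <  k=1
[2,3] S\(S\PP)  lex  "cat"
[0,3] S  <  k=2

[0,3] S   <
  [0,2] S\PP   <
    [0,1] "no" : S
    [1,2] "park" : (S\PP)\S
  [2,3] "cat" : S\(S\PP)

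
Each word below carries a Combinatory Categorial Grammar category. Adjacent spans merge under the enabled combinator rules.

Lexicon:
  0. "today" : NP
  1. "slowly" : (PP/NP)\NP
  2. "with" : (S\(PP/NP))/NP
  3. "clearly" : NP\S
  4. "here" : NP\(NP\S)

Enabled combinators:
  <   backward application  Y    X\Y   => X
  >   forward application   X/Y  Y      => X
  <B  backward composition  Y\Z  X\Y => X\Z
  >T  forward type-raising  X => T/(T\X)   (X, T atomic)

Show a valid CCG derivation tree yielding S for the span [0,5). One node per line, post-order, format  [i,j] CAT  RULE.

[0,1] NP  lex  "today"
[0,1] S/(S\NP)  >T
[1,2] (PP/NP)\NP  lex  "slowly"
[2,3] (S\(PP/NP))/NP  lex  "with"
[3,4] NP\S  lex  "clearly"
[4,5] NP\(NP\S)  lex  "here"
[3,5] NP  <  k=4
[2,5] S\(PP/NP)  >  k=3
[1,5] S\NP  <B  k=2
[0,5] S  >  k=1

[0,5] S   >
  [0,1] S/(S\NP)   >T
    [0,1] "today" : NP
  [1,5] S\NP   <B
    [1,2] "slowly" : (PP/NP)\NP
    [2,5] S\(PP/NP)   >
      [2,3] "with" : (S\(PP/NP))/NP
      [3,5] NP   <
        [3,4] "clearly" : NP\S
        [4,5] "here" : NP\(NP\S)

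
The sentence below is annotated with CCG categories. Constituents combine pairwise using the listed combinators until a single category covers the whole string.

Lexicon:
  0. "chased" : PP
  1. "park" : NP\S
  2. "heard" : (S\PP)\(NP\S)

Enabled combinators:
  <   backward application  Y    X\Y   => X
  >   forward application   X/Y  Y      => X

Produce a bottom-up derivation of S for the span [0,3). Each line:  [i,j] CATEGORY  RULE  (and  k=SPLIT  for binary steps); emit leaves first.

[0,3] S   <
  [0,1] "chased" : PP
  [1,3] S\PP   <
    [1,2] "park" : NP\S
    [2,3] "heard" : (S\PP)\(NP\S)

[0,1] PP  lex  "chased"
[1,2] NP\S  lex  "park"
[2,3] (S\PP)\(NP\S)  lex  "heard"
[1,3] S\PP  <  k=2
[0,3] S  <  k=1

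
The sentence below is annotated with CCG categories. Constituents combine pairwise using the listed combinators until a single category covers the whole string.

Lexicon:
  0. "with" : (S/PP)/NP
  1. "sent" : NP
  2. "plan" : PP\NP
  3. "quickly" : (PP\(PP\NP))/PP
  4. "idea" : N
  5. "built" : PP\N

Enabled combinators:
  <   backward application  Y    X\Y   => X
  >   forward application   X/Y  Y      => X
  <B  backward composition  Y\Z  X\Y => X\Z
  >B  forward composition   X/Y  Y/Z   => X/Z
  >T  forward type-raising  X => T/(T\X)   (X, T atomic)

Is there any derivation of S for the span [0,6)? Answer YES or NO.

[0,6] S   >
  [0,2] S/PP   >
    [0,1] "with" : (S/PP)/NP
    [1,2] "sent" : NP
  [2,6] PP   <
    [2,3] "plan" : PP\NP
    [3,6] PP\(PP\NP)   >
      [3,4] "quickly" : (PP\(PP\NP))/PP
      [4,6] PP   <
        [4,5] "idea" : N
        [5,6] "built" : PP\N

YES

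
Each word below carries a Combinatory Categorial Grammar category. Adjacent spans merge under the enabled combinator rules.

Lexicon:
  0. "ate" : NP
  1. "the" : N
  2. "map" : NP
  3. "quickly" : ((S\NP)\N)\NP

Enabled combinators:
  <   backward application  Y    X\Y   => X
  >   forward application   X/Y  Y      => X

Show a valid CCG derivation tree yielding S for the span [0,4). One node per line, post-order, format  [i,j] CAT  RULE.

[0,4] S   <
  [0,1] "ate" : NP
  [1,4] S\NP   <
    [1,2] "the" : N
    [2,4] (S\NP)\N   <
      [2,3] "map" : NP
      [3,4] "quickly" : ((S\NP)\N)\NP

[0,1] NP  lex  "ate"
[1,2] N  lex  "the"
[2,3] NP  lex  "map"
[3,4] ((S\NP)\N)\NP  lex  "quickly"
[2,4] (S\NP)\N  <  k=3
[1,4] S\NP  <  k=2
[0,4] S  <  k=1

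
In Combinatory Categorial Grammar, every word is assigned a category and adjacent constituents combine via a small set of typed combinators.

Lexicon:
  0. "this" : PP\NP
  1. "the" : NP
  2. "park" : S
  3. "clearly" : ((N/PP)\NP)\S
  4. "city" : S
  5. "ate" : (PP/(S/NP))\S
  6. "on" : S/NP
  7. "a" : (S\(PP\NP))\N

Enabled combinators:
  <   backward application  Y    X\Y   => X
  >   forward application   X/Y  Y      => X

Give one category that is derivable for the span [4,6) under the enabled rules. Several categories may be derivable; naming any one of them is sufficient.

[0,8] S   <
  [0,1] "this" : PP\NP
  [1,8] S\(PP\NP)   <
    [1,7] N   >
      [1,4] N/PP   <
        [1,2] "the" : NP
        [2,4] (N/PP)\NP   <
          [2,3] "park" : S
          [3,4] "clearly" : ((N/PP)\NP)\S
      [4,7] PP   >
        [4,6] PP/(S/NP)   <
          [4,5] "city" : S
          [5,6] "ate" : (PP/(S/NP))\S
        [6,7] "on" : S/NP
    [7,8] "a" : (S\(PP\NP))\N

PP/(S/NP)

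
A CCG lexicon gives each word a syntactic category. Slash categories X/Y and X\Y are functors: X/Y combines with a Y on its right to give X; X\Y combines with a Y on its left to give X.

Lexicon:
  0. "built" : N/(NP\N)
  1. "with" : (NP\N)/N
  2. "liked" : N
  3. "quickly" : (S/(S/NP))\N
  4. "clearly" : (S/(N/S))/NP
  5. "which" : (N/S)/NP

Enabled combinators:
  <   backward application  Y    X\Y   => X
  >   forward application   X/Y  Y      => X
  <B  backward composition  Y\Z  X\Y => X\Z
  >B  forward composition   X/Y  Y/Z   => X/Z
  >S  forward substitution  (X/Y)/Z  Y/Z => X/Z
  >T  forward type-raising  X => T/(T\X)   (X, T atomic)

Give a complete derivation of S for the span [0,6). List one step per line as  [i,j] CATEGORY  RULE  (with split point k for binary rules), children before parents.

[0,1] N/(NP\N)  lex  "built"
[1,2] (NP\N)/N  lex  "with"
[2,3] N  lex  "liked"
[1,3] NP\N  >  k=2
[0,3] N  >  k=1
[3,4] (S/(S/NP))\N  lex  "quickly"
[0,4] S/(S/NP)  <  k=3
[4,5] (S/(N/S))/NP  lex  "clearly"
[5,6] (N/S)/NP  lex  "which"
[4,6] S/NP  >S  k=5
[0,6] S  >  k=4

[0,6] S   >
  [0,4] S/(S/NP)   <
    [0,3] N   >
      [0,1] "built" : N/(NP\N)
      [1,3] NP\N   >
        [1,2] "with" : (NP\N)/N
        [2,3] "liked" : N
    [3,4] "quickly" : (S/(S/NP))\N
  [4,6] S/NP   >S
    [4,5] "clearly" : (S/(N/S))/NP
    [5,6] "which" : (N/S)/NP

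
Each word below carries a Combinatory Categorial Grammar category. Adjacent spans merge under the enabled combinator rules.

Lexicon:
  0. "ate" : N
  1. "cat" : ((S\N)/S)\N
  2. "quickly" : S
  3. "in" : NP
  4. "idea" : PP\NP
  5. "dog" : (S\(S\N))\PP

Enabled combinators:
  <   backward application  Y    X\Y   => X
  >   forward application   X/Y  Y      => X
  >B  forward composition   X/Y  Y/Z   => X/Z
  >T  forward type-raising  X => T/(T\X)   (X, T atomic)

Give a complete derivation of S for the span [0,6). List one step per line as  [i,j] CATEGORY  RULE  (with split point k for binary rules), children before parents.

[0,1] N  lex  "ate"
[1,2] ((S\N)/S)\N  lex  "cat"
[0,2] (S\N)/S  <  k=1
[2,3] S  lex  "quickly"
[0,3] S\N  >  k=2
[3,4] NP  lex  "in"
[4,5] PP\NP  lex  "idea"
[3,5] PP  <  k=4
[5,6] (S\(S\N))\PP  lex  "dog"
[3,6] S\(S\N)  <  k=5
[0,6] S  <  k=3

[0,6] S   <
  [0,3] S\N   >
    [0,2] (S\N)/S   <
      [0,1] "ate" : N
      [1,2] "cat" : ((S\N)/S)\N
    [2,3] "quickly" : S
  [3,6] S\(S\N)   <
    [3,5] PP   <
      [3,4] "in" : NP
      [4,5] "idea" : PP\NP
    [5,6] "dog" : (S\(S\N))\PP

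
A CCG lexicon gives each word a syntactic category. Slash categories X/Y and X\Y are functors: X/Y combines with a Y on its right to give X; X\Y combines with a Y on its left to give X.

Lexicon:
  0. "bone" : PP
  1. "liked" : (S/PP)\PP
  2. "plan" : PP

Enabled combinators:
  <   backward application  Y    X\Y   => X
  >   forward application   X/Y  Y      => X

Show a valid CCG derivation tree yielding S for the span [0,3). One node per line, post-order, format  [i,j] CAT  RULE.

[0,3] S   >
  [0,2] S/PP   <
    [0,1] "bone" : PP
    [1,2] "liked" : (S/PP)\PP
  [2,3] "plan" : PP

[0,1] PP  lex  "bone"
[1,2] (S/PP)\PP  lex  "liked"
[0,2] S/PP  <  k=1
[2,3] PP  lex  "plan"
[0,3] S  >  k=2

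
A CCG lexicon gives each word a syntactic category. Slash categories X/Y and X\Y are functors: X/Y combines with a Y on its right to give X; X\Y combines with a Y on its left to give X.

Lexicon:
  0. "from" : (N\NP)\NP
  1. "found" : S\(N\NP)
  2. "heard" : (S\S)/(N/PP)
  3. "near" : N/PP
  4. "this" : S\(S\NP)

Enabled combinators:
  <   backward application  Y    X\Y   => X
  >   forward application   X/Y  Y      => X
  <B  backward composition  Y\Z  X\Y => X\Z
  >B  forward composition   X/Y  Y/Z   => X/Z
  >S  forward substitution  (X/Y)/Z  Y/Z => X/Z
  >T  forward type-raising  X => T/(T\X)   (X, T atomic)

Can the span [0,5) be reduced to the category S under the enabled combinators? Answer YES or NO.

YES

[0,5] S   <
  [0,4] S\NP   <B
    [0,2] S\NP   <B
      [0,1] "from" : (N\NP)\NP
      [1,2] "found" : S\(N\NP)
    [2,4] S\S   >
      [2,3] "heard" : (S\S)/(N/PP)
      [3,4] "near" : N/PP
  [4,5] "this" : S\(S\NP)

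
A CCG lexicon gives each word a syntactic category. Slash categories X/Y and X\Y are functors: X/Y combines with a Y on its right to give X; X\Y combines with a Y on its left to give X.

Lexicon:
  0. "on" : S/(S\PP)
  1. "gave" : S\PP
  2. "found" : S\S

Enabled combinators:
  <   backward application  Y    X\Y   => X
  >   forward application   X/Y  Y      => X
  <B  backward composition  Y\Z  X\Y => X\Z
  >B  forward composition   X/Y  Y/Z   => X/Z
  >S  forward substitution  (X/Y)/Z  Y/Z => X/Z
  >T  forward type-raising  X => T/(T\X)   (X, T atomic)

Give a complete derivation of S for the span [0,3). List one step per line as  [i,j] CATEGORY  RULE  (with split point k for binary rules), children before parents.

[0,1] S/(S\PP)  lex  "on"
[1,2] S\PP  lex  "gave"
[2,3] S\S  lex  "found"
[1,3] S\PP  <B  k=2
[0,3] S  >  k=1

[0,3] S   >
  [0,1] "on" : S/(S\PP)
  [1,3] S\PP   <B
    [1,2] "gave" : S\PP
    [2,3] "found" : S\S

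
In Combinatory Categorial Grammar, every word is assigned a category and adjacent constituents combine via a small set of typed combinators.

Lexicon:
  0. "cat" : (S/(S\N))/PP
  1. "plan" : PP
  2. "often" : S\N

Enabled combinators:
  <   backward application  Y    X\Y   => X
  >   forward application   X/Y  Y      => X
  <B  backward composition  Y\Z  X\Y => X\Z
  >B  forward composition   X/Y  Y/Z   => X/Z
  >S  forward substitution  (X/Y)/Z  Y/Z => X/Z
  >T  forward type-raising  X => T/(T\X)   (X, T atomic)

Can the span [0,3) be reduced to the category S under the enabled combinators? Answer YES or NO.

[0,3] S   >
  [0,2] S/(S\N)   >
    [0,1] "cat" : (S/(S\N))/PP
    [1,2] "plan" : PP
  [2,3] "often" : S\N

YES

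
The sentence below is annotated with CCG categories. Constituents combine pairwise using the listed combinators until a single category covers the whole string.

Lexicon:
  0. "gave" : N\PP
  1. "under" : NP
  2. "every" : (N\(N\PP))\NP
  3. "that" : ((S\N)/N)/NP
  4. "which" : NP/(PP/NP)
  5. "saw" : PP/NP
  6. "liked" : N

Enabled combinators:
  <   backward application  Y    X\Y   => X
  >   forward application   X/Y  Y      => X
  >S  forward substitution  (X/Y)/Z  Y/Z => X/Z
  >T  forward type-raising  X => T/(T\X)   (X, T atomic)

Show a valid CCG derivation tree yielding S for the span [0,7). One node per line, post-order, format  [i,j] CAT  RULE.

[0,7] S   <
  [0,3] N   <
    [0,1] "gave" : N\PP
    [1,3] N\(N\PP)   <
      [1,2] "under" : NP
      [2,3] "every" : (N\(N\PP))\NP
  [3,7] S\N   >
    [3,6] (S\N)/N   >
      [3,4] "that" : ((S\N)/N)/NP
      [4,6] NP   >
        [4,5] "which" : NP/(PP/NP)
        [5,6] "saw" : PP/NP
    [6,7] "liked" : N

[0,1] N\PP  lex  "gave"
[1,2] NP  lex  "under"
[2,3] (N\(N\PP))\NP  lex  "every"
[1,3] N\(N\PP)  <  k=2
[0,3] N  <  k=1
[3,4] ((S\N)/N)/NP  lex  "that"
[4,5] NP/(PP/NP)  lex  "which"
[5,6] PP/NP  lex  "saw"
[4,6] NP  >  k=5
[3,6] (S\N)/N  >  k=4
[6,7] N  lex  "liked"
[3,7] S\N  >  k=6
[0,7] S  <  k=3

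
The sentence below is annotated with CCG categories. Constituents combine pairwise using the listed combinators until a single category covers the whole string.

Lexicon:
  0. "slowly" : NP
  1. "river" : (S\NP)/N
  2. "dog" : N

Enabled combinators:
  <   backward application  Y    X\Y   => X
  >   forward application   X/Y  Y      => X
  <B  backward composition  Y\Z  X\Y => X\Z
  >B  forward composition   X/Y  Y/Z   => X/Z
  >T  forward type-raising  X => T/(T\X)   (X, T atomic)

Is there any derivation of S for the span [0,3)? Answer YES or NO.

YES

[0,3] S   <
  [0,1] "slowly" : NP
  [1,3] S\NP   >
    [1,2] "river" : (S\NP)/N
    [2,3] "dog" : N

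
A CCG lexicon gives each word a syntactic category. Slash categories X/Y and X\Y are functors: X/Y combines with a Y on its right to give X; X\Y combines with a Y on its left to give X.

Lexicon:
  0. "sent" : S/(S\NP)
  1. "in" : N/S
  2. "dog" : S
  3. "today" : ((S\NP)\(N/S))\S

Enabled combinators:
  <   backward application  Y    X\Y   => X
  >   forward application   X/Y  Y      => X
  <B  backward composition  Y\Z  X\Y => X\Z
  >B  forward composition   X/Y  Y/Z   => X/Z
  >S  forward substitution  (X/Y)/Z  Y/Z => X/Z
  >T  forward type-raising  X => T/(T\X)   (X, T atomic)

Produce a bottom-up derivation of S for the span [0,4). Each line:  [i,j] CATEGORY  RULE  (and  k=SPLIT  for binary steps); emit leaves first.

[0,4] S   >
  [0,1] "sent" : S/(S\NP)
  [1,4] S\NP   <
    [1,2] "in" : N/S
    [2,4] (S\NP)\(N/S)   <
      [2,3] "dog" : S
      [3,4] "today" : ((S\NP)\(N/S))\S

[0,1] S/(S\NP)  lex  "sent"
[1,2] N/S  lex  "in"
[2,3] S  lex  "dog"
[3,4] ((S\NP)\(N/S))\S  lex  "today"
[2,4] (S\NP)\(N/S)  <  k=3
[1,4] S\NP  <  k=2
[0,4] S  >  k=1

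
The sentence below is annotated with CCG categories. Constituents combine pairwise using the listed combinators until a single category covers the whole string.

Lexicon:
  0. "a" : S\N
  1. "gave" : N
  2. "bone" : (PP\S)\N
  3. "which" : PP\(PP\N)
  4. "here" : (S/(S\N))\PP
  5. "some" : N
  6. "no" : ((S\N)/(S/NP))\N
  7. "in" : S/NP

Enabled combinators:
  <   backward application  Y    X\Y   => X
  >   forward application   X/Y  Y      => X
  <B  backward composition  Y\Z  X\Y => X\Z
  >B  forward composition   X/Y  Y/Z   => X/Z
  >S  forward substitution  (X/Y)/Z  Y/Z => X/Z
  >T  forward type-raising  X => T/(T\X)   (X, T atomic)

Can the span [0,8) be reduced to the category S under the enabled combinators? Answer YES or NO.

[0,8] S   >
  [0,5] S/(S\N)   <
    [0,4] PP   <
      [0,3] PP\N   <B
        [0,1] "a" : S\N
        [1,3] PP\S   <
          [1,2] "gave" : N
          [2,3] "bone" : (PP\S)\N
      [3,4] "which" : PP\(PP\N)
    [4,5] "here" : (S/(S\N))\PP
  [5,8] S\N   >
    [5,7] (S\N)/(S/NP)   <
      [5,6] "some" : N
      [6,7] "no" : ((S\N)/(S/NP))\N
    [7,8] "in" : S/NP

YES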